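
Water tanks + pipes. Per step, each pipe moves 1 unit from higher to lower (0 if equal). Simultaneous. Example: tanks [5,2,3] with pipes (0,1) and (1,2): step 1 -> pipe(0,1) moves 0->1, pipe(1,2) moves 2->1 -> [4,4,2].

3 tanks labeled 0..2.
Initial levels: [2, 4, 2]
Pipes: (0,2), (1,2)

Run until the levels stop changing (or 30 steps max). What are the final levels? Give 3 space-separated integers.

Answer: 3 3 2

Derivation:
Step 1: flows [0=2,1->2] -> levels [2 3 3]
Step 2: flows [2->0,1=2] -> levels [3 3 2]
Step 3: flows [0->2,1->2] -> levels [2 2 4]
Step 4: flows [2->0,2->1] -> levels [3 3 2]
  -> period-2 cycle: step 4 state = step 2 state; never stabilizes
  -> state at step 30: (30-2) mod 2 = 0, same as step 2 -> [3 3 2]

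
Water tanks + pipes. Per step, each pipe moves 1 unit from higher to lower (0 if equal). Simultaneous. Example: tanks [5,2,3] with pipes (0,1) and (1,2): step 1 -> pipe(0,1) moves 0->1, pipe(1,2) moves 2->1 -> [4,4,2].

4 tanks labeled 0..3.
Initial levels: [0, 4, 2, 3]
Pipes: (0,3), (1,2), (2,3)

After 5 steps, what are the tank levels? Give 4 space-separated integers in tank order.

Answer: 2 2 4 1

Derivation:
Step 1: flows [3->0,1->2,3->2] -> levels [1 3 4 1]
Step 2: flows [0=3,2->1,2->3] -> levels [1 4 2 2]
Step 3: flows [3->0,1->2,2=3] -> levels [2 3 3 1]
Step 4: flows [0->3,1=2,2->3] -> levels [1 3 2 3]
Step 5: flows [3->0,1->2,3->2] -> levels [2 2 4 1]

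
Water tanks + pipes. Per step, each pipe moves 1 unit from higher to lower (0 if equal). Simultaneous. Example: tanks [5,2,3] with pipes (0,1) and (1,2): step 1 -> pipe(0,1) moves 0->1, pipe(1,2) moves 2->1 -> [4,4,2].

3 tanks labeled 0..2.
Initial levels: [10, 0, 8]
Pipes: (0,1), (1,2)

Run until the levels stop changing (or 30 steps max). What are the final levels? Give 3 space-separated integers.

Answer: 6 6 6

Derivation:
Step 1: flows [0->1,2->1] -> levels [9 2 7]
Step 2: flows [0->1,2->1] -> levels [8 4 6]
Step 3: flows [0->1,2->1] -> levels [7 6 5]
Step 4: flows [0->1,1->2] -> levels [6 6 6]
Step 5: flows [0=1,1=2] -> levels [6 6 6]
  -> stable (no change)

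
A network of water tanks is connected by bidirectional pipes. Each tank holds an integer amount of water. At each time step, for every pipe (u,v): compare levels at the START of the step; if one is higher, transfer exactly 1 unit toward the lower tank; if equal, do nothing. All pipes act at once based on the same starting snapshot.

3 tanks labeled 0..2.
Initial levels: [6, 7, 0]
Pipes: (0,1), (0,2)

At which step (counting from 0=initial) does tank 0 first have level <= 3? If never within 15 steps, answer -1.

Step 1: flows [1->0,0->2] -> levels [6 6 1]
Step 2: flows [0=1,0->2] -> levels [5 6 2]
Step 3: flows [1->0,0->2] -> levels [5 5 3]
Step 4: flows [0=1,0->2] -> levels [4 5 4]
Step 5: flows [1->0,0=2] -> levels [5 4 4]
Step 6: flows [0->1,0->2] -> levels [3 5 5]
Tank 0 first reaches <=3 at step 6

Answer: 6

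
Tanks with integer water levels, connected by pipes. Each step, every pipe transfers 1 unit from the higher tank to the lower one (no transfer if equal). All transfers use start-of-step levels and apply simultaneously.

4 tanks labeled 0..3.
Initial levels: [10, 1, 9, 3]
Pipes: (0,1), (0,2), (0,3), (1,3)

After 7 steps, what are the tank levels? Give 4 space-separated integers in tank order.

Step 1: flows [0->1,0->2,0->3,3->1] -> levels [7 3 10 3]
Step 2: flows [0->1,2->0,0->3,1=3] -> levels [6 4 9 4]
Step 3: flows [0->1,2->0,0->3,1=3] -> levels [5 5 8 5]
Step 4: flows [0=1,2->0,0=3,1=3] -> levels [6 5 7 5]
Step 5: flows [0->1,2->0,0->3,1=3] -> levels [5 6 6 6]
Step 6: flows [1->0,2->0,3->0,1=3] -> levels [8 5 5 5]
Step 7: flows [0->1,0->2,0->3,1=3] -> levels [5 6 6 6]

Answer: 5 6 6 6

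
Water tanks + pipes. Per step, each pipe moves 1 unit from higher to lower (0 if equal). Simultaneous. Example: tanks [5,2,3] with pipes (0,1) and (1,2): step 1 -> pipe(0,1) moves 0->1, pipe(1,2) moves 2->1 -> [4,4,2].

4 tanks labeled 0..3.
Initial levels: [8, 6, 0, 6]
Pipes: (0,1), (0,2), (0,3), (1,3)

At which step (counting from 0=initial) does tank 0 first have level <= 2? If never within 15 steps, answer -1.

Step 1: flows [0->1,0->2,0->3,1=3] -> levels [5 7 1 7]
Step 2: flows [1->0,0->2,3->0,1=3] -> levels [6 6 2 6]
Step 3: flows [0=1,0->2,0=3,1=3] -> levels [5 6 3 6]
Step 4: flows [1->0,0->2,3->0,1=3] -> levels [6 5 4 5]
Step 5: flows [0->1,0->2,0->3,1=3] -> levels [3 6 5 6]
Step 6: flows [1->0,2->0,3->0,1=3] -> levels [6 5 4 5]
  -> period-2 cycle (repeats step 4); tank 0 never drops to <=2
Tank 0 never reaches <=2 within 15 steps

Answer: -1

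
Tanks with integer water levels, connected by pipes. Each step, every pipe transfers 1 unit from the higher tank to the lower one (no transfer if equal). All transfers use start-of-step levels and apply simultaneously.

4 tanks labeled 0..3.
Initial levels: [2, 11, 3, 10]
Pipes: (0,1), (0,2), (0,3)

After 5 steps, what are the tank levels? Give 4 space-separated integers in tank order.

Answer: 6 7 6 7

Derivation:
Step 1: flows [1->0,2->0,3->0] -> levels [5 10 2 9]
Step 2: flows [1->0,0->2,3->0] -> levels [6 9 3 8]
Step 3: flows [1->0,0->2,3->0] -> levels [7 8 4 7]
Step 4: flows [1->0,0->2,0=3] -> levels [7 7 5 7]
Step 5: flows [0=1,0->2,0=3] -> levels [6 7 6 7]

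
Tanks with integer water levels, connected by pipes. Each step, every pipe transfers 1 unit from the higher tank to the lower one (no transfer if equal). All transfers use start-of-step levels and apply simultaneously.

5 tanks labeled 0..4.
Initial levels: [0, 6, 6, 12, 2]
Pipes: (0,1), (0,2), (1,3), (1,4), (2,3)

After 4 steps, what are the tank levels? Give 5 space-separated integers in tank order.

Step 1: flows [1->0,2->0,3->1,1->4,3->2] -> levels [2 5 6 10 3]
Step 2: flows [1->0,2->0,3->1,1->4,3->2] -> levels [4 4 6 8 4]
Step 3: flows [0=1,2->0,3->1,1=4,3->2] -> levels [5 5 6 6 4]
Step 4: flows [0=1,2->0,3->1,1->4,2=3] -> levels [6 5 5 5 5]

Answer: 6 5 5 5 5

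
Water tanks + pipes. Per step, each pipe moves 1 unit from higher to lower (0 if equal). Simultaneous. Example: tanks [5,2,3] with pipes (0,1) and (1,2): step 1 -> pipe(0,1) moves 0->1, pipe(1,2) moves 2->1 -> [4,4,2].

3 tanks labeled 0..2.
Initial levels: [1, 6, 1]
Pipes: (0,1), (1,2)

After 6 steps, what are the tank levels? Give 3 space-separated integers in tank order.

Answer: 3 2 3

Derivation:
Step 1: flows [1->0,1->2] -> levels [2 4 2]
Step 2: flows [1->0,1->2] -> levels [3 2 3]
Step 3: flows [0->1,2->1] -> levels [2 4 2]
  -> period-2 cycle: step 3 state = step 1 state
  -> state at step 6: (6-1) mod 2 = 1, same as step 2 -> [3 2 3]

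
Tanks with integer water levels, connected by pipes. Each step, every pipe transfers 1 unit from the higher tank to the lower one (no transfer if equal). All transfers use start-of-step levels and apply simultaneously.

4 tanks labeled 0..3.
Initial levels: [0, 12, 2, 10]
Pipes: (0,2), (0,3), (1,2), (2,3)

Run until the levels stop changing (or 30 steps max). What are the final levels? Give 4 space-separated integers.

Step 1: flows [2->0,3->0,1->2,3->2] -> levels [2 11 3 8]
Step 2: flows [2->0,3->0,1->2,3->2] -> levels [4 10 4 6]
Step 3: flows [0=2,3->0,1->2,3->2] -> levels [5 9 6 4]
Step 4: flows [2->0,0->3,1->2,2->3] -> levels [5 8 5 6]
Step 5: flows [0=2,3->0,1->2,3->2] -> levels [6 7 7 4]
Step 6: flows [2->0,0->3,1=2,2->3] -> levels [6 7 5 6]
Step 7: flows [0->2,0=3,1->2,3->2] -> levels [5 6 8 5]
Step 8: flows [2->0,0=3,2->1,2->3] -> levels [6 7 5 6]
  -> period-2 cycle: step 8 state = step 6 state; never stabilizes
  -> state at step 30: (30-6) mod 2 = 0, same as step 6 -> [6 7 5 6]

Answer: 6 7 5 6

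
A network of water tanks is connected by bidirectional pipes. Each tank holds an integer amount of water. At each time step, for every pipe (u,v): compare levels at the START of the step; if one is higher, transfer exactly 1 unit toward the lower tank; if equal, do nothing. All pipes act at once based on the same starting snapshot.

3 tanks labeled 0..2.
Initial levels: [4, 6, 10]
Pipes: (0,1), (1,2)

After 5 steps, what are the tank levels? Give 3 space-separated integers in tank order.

Step 1: flows [1->0,2->1] -> levels [5 6 9]
Step 2: flows [1->0,2->1] -> levels [6 6 8]
Step 3: flows [0=1,2->1] -> levels [6 7 7]
Step 4: flows [1->0,1=2] -> levels [7 6 7]
Step 5: flows [0->1,2->1] -> levels [6 8 6]

Answer: 6 8 6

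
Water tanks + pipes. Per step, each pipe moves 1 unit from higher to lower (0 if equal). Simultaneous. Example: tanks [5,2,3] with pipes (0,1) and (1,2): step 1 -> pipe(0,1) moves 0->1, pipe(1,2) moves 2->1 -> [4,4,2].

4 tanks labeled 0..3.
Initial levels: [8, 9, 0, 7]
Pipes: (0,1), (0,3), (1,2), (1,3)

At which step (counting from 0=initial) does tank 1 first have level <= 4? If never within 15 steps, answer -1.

Step 1: flows [1->0,0->3,1->2,1->3] -> levels [8 6 1 9]
Step 2: flows [0->1,3->0,1->2,3->1] -> levels [8 7 2 7]
Step 3: flows [0->1,0->3,1->2,1=3] -> levels [6 7 3 8]
Step 4: flows [1->0,3->0,1->2,3->1] -> levels [8 6 4 6]
Step 5: flows [0->1,0->3,1->2,1=3] -> levels [6 6 5 7]
Step 6: flows [0=1,3->0,1->2,3->1] -> levels [7 6 6 5]
Step 7: flows [0->1,0->3,1=2,1->3] -> levels [5 6 6 7]
Step 8: flows [1->0,3->0,1=2,3->1] -> levels [7 6 6 5]
  -> period-2 cycle (repeats step 6); tank 1 never drops to <=4
Tank 1 never reaches <=4 within 15 steps

Answer: -1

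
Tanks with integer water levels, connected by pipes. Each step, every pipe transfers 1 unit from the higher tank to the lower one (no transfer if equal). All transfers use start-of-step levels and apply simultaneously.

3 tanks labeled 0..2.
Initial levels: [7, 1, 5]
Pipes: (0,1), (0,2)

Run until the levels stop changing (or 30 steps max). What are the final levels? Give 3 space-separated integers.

Answer: 5 4 4

Derivation:
Step 1: flows [0->1,0->2] -> levels [5 2 6]
Step 2: flows [0->1,2->0] -> levels [5 3 5]
Step 3: flows [0->1,0=2] -> levels [4 4 5]
Step 4: flows [0=1,2->0] -> levels [5 4 4]
Step 5: flows [0->1,0->2] -> levels [3 5 5]
Step 6: flows [1->0,2->0] -> levels [5 4 4]
  -> period-2 cycle: step 6 state = step 4 state; never stabilizes
  -> state at step 30: (30-4) mod 2 = 0, same as step 4 -> [5 4 4]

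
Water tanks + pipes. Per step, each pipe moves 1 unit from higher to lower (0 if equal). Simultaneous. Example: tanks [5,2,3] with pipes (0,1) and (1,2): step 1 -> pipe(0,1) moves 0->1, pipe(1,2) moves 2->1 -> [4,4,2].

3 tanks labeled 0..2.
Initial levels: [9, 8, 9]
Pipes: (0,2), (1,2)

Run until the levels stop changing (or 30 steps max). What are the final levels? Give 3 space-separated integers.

Step 1: flows [0=2,2->1] -> levels [9 9 8]
Step 2: flows [0->2,1->2] -> levels [8 8 10]
Step 3: flows [2->0,2->1] -> levels [9 9 8]
  -> period-2 cycle: step 3 state = step 1 state; never stabilizes
  -> state at step 30: (30-1) mod 2 = 1, same as step 2 -> [8 8 10]

Answer: 8 8 10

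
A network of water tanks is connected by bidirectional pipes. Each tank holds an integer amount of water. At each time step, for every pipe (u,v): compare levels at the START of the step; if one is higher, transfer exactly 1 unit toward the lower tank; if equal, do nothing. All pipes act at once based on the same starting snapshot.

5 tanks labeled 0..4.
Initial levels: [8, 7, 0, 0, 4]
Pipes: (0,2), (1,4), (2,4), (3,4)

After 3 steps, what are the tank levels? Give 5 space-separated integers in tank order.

Answer: 5 4 4 2 4

Derivation:
Step 1: flows [0->2,1->4,4->2,4->3] -> levels [7 6 2 1 3]
Step 2: flows [0->2,1->4,4->2,4->3] -> levels [6 5 4 2 2]
Step 3: flows [0->2,1->4,2->4,3=4] -> levels [5 4 4 2 4]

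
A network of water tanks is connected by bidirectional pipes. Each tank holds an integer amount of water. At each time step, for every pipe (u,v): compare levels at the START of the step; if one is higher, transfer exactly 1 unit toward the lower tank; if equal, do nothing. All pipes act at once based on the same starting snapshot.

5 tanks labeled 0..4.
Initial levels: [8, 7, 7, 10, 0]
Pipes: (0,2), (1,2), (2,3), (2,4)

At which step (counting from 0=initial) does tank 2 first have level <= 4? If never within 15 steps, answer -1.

Step 1: flows [0->2,1=2,3->2,2->4] -> levels [7 7 8 9 1]
Step 2: flows [2->0,2->1,3->2,2->4] -> levels [8 8 6 8 2]
Step 3: flows [0->2,1->2,3->2,2->4] -> levels [7 7 8 7 3]
Step 4: flows [2->0,2->1,2->3,2->4] -> levels [8 8 4 8 4]
Tank 2 first reaches <=4 at step 4

Answer: 4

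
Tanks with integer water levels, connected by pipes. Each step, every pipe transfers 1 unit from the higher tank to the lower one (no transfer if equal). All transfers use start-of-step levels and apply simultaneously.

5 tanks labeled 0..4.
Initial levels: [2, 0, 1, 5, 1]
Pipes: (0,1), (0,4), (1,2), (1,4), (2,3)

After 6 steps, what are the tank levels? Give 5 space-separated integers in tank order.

Step 1: flows [0->1,0->4,2->1,4->1,3->2] -> levels [0 3 1 4 1]
Step 2: flows [1->0,4->0,1->2,1->4,3->2] -> levels [2 0 3 3 1]
Step 3: flows [0->1,0->4,2->1,4->1,2=3] -> levels [0 3 2 3 1]
Step 4: flows [1->0,4->0,1->2,1->4,3->2] -> levels [2 0 4 2 1]
Step 5: flows [0->1,0->4,2->1,4->1,2->3] -> levels [0 3 2 3 1]
  -> period-2 cycle: step 5 state = step 3 state
  -> state at step 6: (6-3) mod 2 = 1, same as step 4 -> [2 0 4 2 1]

Answer: 2 0 4 2 1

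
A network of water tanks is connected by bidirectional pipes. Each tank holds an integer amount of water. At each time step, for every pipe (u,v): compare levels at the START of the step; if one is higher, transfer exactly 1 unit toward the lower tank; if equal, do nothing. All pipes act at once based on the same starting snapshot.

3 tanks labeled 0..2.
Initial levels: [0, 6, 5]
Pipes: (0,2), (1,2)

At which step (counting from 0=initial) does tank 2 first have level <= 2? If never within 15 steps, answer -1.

Answer: -1

Derivation:
Step 1: flows [2->0,1->2] -> levels [1 5 5]
Step 2: flows [2->0,1=2] -> levels [2 5 4]
Step 3: flows [2->0,1->2] -> levels [3 4 4]
Step 4: flows [2->0,1=2] -> levels [4 4 3]
Step 5: flows [0->2,1->2] -> levels [3 3 5]
Step 6: flows [2->0,2->1] -> levels [4 4 3]
  -> period-2 cycle (repeats step 4); tank 2 never drops to <=2
Tank 2 never reaches <=2 within 15 steps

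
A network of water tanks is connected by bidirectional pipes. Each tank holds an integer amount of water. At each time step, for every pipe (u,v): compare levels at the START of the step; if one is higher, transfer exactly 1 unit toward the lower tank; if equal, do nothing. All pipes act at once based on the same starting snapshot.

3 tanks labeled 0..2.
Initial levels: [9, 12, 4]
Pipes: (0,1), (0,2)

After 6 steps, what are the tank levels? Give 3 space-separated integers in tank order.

Step 1: flows [1->0,0->2] -> levels [9 11 5]
Step 2: flows [1->0,0->2] -> levels [9 10 6]
Step 3: flows [1->0,0->2] -> levels [9 9 7]
Step 4: flows [0=1,0->2] -> levels [8 9 8]
Step 5: flows [1->0,0=2] -> levels [9 8 8]
Step 6: flows [0->1,0->2] -> levels [7 9 9]

Answer: 7 9 9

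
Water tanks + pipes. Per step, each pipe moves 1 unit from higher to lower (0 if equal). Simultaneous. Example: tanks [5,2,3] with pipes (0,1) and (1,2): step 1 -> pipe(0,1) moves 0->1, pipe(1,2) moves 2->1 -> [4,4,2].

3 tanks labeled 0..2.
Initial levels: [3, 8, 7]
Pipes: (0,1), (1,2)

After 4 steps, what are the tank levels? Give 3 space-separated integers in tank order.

Step 1: flows [1->0,1->2] -> levels [4 6 8]
Step 2: flows [1->0,2->1] -> levels [5 6 7]
Step 3: flows [1->0,2->1] -> levels [6 6 6]
Step 4: flows [0=1,1=2] -> levels [6 6 6]

Answer: 6 6 6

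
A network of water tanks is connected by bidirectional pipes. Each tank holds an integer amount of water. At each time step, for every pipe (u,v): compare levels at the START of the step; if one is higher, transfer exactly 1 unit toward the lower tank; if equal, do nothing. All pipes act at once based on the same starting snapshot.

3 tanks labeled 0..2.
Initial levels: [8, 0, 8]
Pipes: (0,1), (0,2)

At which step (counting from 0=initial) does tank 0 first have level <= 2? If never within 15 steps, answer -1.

Answer: -1

Derivation:
Step 1: flows [0->1,0=2] -> levels [7 1 8]
Step 2: flows [0->1,2->0] -> levels [7 2 7]
Step 3: flows [0->1,0=2] -> levels [6 3 7]
Step 4: flows [0->1,2->0] -> levels [6 4 6]
Step 5: flows [0->1,0=2] -> levels [5 5 6]
Step 6: flows [0=1,2->0] -> levels [6 5 5]
Step 7: flows [0->1,0->2] -> levels [4 6 6]
Step 8: flows [1->0,2->0] -> levels [6 5 5]
  -> period-2 cycle (repeats step 6); tank 0 never drops to <=2
Tank 0 never reaches <=2 within 15 steps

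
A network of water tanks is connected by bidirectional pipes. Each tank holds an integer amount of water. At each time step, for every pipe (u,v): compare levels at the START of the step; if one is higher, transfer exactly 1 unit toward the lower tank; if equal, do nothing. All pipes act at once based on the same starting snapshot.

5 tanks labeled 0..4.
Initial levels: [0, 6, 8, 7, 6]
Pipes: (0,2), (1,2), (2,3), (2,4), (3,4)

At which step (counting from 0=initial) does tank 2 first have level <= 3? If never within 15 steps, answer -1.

Answer: 6

Derivation:
Step 1: flows [2->0,2->1,2->3,2->4,3->4] -> levels [1 7 4 7 8]
Step 2: flows [2->0,1->2,3->2,4->2,4->3] -> levels [2 6 6 7 6]
Step 3: flows [2->0,1=2,3->2,2=4,3->4] -> levels [3 6 6 5 7]
Step 4: flows [2->0,1=2,2->3,4->2,4->3] -> levels [4 6 5 7 5]
Step 5: flows [2->0,1->2,3->2,2=4,3->4] -> levels [5 5 6 5 6]
Step 6: flows [2->0,2->1,2->3,2=4,4->3] -> levels [6 6 3 7 5]
Tank 2 first reaches <=3 at step 6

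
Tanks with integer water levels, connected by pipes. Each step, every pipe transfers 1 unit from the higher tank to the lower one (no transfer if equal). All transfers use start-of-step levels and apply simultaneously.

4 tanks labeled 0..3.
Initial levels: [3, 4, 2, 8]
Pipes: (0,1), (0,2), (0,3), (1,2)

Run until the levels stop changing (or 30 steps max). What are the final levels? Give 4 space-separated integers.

Answer: 6 4 3 4

Derivation:
Step 1: flows [1->0,0->2,3->0,1->2] -> levels [4 2 4 7]
Step 2: flows [0->1,0=2,3->0,2->1] -> levels [4 4 3 6]
Step 3: flows [0=1,0->2,3->0,1->2] -> levels [4 3 5 5]
Step 4: flows [0->1,2->0,3->0,2->1] -> levels [5 5 3 4]
Step 5: flows [0=1,0->2,0->3,1->2] -> levels [3 4 5 5]
Step 6: flows [1->0,2->0,3->0,2->1] -> levels [6 4 3 4]
Step 7: flows [0->1,0->2,0->3,1->2] -> levels [3 4 5 5]
  -> period-2 cycle: step 7 state = step 5 state; never stabilizes
  -> state at step 30: (30-5) mod 2 = 1, same as step 6 -> [6 4 3 4]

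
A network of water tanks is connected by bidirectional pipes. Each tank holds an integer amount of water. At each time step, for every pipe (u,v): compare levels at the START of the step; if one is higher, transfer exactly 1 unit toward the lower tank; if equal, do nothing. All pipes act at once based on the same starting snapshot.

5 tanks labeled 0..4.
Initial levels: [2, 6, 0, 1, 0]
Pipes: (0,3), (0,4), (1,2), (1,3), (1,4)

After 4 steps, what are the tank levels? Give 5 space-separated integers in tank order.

Answer: 0 1 2 3 3

Derivation:
Step 1: flows [0->3,0->4,1->2,1->3,1->4] -> levels [0 3 1 3 2]
Step 2: flows [3->0,4->0,1->2,1=3,1->4] -> levels [2 1 2 2 2]
Step 3: flows [0=3,0=4,2->1,3->1,4->1] -> levels [2 4 1 1 1]
Step 4: flows [0->3,0->4,1->2,1->3,1->4] -> levels [0 1 2 3 3]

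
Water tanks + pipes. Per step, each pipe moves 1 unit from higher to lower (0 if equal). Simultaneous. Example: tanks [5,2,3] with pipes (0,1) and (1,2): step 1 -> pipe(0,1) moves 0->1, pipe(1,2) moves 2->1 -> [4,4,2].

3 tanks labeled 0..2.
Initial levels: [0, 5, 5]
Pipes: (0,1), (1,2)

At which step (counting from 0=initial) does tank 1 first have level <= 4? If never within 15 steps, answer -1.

Step 1: flows [1->0,1=2] -> levels [1 4 5]
Tank 1 first reaches <=4 at step 1

Answer: 1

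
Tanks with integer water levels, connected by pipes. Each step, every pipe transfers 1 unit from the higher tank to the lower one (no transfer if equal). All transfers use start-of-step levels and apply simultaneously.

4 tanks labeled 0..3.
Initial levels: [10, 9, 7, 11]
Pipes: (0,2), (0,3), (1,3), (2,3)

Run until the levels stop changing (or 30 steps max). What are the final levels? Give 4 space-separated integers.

Step 1: flows [0->2,3->0,3->1,3->2] -> levels [10 10 9 8]
Step 2: flows [0->2,0->3,1->3,2->3] -> levels [8 9 9 11]
Step 3: flows [2->0,3->0,3->1,3->2] -> levels [10 10 9 8]
  -> period-2 cycle: step 3 state = step 1 state; never stabilizes
  -> state at step 30: (30-1) mod 2 = 1, same as step 2 -> [8 9 9 11]

Answer: 8 9 9 11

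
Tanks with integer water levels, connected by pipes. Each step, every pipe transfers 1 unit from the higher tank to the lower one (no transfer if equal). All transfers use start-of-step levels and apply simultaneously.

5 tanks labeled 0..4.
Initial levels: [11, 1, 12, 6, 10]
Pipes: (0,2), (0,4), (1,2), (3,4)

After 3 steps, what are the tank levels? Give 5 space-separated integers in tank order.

Answer: 11 4 8 9 8

Derivation:
Step 1: flows [2->0,0->4,2->1,4->3] -> levels [11 2 10 7 10]
Step 2: flows [0->2,0->4,2->1,4->3] -> levels [9 3 10 8 10]
Step 3: flows [2->0,4->0,2->1,4->3] -> levels [11 4 8 9 8]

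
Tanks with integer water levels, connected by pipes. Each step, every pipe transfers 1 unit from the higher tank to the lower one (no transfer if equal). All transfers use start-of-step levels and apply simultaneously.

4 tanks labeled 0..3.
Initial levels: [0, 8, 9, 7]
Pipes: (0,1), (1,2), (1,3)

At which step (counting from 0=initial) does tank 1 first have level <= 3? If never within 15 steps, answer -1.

Answer: -1

Derivation:
Step 1: flows [1->0,2->1,1->3] -> levels [1 7 8 8]
Step 2: flows [1->0,2->1,3->1] -> levels [2 8 7 7]
Step 3: flows [1->0,1->2,1->3] -> levels [3 5 8 8]
Step 4: flows [1->0,2->1,3->1] -> levels [4 6 7 7]
Step 5: flows [1->0,2->1,3->1] -> levels [5 7 6 6]
Step 6: flows [1->0,1->2,1->3] -> levels [6 4 7 7]
Step 7: flows [0->1,2->1,3->1] -> levels [5 7 6 6]
  -> period-2 cycle (repeats step 5); tank 1 never drops to <=3
Tank 1 never reaches <=3 within 15 steps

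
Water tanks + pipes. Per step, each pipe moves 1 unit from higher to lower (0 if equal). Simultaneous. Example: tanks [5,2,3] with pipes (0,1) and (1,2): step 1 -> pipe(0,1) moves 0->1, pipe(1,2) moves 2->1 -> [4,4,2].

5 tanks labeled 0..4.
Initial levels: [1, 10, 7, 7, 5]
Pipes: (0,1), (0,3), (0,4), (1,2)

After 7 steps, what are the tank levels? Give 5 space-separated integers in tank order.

Answer: 4 8 6 6 6

Derivation:
Step 1: flows [1->0,3->0,4->0,1->2] -> levels [4 8 8 6 4]
Step 2: flows [1->0,3->0,0=4,1=2] -> levels [6 7 8 5 4]
Step 3: flows [1->0,0->3,0->4,2->1] -> levels [5 7 7 6 5]
Step 4: flows [1->0,3->0,0=4,1=2] -> levels [7 6 7 5 5]
Step 5: flows [0->1,0->3,0->4,2->1] -> levels [4 8 6 6 6]
Step 6: flows [1->0,3->0,4->0,1->2] -> levels [7 6 7 5 5]
  -> period-2 cycle: step 6 state = step 4 state
  -> state at step 7: (7-4) mod 2 = 1, same as step 5 -> [4 8 6 6 6]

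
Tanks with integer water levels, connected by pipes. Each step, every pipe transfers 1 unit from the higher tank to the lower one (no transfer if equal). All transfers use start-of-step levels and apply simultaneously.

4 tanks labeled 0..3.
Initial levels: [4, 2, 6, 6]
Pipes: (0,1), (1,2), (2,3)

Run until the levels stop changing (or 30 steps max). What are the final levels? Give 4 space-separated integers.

Answer: 5 3 6 4

Derivation:
Step 1: flows [0->1,2->1,2=3] -> levels [3 4 5 6]
Step 2: flows [1->0,2->1,3->2] -> levels [4 4 5 5]
Step 3: flows [0=1,2->1,2=3] -> levels [4 5 4 5]
Step 4: flows [1->0,1->2,3->2] -> levels [5 3 6 4]
Step 5: flows [0->1,2->1,2->3] -> levels [4 5 4 5]
  -> period-2 cycle: step 5 state = step 3 state; never stabilizes
  -> state at step 30: (30-3) mod 2 = 1, same as step 4 -> [5 3 6 4]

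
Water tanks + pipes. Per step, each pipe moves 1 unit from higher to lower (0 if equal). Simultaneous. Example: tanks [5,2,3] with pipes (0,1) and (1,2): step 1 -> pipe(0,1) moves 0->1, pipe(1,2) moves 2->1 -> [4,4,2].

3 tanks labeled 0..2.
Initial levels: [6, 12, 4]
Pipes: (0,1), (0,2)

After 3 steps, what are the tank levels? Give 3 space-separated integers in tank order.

Step 1: flows [1->0,0->2] -> levels [6 11 5]
Step 2: flows [1->0,0->2] -> levels [6 10 6]
Step 3: flows [1->0,0=2] -> levels [7 9 6]

Answer: 7 9 6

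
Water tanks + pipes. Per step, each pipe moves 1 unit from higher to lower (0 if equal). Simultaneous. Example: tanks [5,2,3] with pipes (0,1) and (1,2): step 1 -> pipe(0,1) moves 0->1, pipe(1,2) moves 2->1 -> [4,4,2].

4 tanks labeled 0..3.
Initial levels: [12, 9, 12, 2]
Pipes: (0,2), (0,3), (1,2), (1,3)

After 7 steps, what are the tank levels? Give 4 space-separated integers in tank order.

Answer: 10 10 7 8

Derivation:
Step 1: flows [0=2,0->3,2->1,1->3] -> levels [11 9 11 4]
Step 2: flows [0=2,0->3,2->1,1->3] -> levels [10 9 10 6]
Step 3: flows [0=2,0->3,2->1,1->3] -> levels [9 9 9 8]
Step 4: flows [0=2,0->3,1=2,1->3] -> levels [8 8 9 10]
Step 5: flows [2->0,3->0,2->1,3->1] -> levels [10 10 7 8]
Step 6: flows [0->2,0->3,1->2,1->3] -> levels [8 8 9 10]
  -> period-2 cycle: step 6 state = step 4 state
  -> state at step 7: (7-4) mod 2 = 1, same as step 5 -> [10 10 7 8]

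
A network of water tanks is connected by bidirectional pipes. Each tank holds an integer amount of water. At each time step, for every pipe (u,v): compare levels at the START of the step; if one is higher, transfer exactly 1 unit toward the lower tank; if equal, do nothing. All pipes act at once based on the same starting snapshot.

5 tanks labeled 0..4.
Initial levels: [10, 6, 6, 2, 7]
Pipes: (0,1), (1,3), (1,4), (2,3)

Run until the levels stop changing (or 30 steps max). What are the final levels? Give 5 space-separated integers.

Step 1: flows [0->1,1->3,4->1,2->3] -> levels [9 7 5 4 6]
Step 2: flows [0->1,1->3,1->4,2->3] -> levels [8 6 4 6 7]
Step 3: flows [0->1,1=3,4->1,3->2] -> levels [7 8 5 5 6]
Step 4: flows [1->0,1->3,1->4,2=3] -> levels [8 5 5 6 7]
Step 5: flows [0->1,3->1,4->1,3->2] -> levels [7 8 6 4 6]
Step 6: flows [1->0,1->3,1->4,2->3] -> levels [8 5 5 6 7]
  -> period-2 cycle: step 6 state = step 4 state; never stabilizes
  -> state at step 30: (30-4) mod 2 = 0, same as step 4 -> [8 5 5 6 7]

Answer: 8 5 5 6 7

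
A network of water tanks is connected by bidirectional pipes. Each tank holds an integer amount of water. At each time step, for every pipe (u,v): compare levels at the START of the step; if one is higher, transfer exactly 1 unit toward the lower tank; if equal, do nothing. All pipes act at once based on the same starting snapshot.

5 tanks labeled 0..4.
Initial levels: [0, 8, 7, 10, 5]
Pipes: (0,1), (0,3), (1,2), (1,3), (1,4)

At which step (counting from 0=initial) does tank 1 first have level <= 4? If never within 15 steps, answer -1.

Answer: 3

Derivation:
Step 1: flows [1->0,3->0,1->2,3->1,1->4] -> levels [2 6 8 8 6]
Step 2: flows [1->0,3->0,2->1,3->1,1=4] -> levels [4 7 7 6 6]
Step 3: flows [1->0,3->0,1=2,1->3,1->4] -> levels [6 4 7 6 7]
Tank 1 first reaches <=4 at step 3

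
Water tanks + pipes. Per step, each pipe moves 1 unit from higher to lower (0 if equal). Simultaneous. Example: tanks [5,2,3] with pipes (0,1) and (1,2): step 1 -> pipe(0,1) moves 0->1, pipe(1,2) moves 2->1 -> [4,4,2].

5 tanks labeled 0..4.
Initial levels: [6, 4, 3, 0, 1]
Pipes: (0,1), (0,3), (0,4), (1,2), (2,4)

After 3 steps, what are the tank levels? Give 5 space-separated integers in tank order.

Answer: 1 4 2 3 4

Derivation:
Step 1: flows [0->1,0->3,0->4,1->2,2->4] -> levels [3 4 3 1 3]
Step 2: flows [1->0,0->3,0=4,1->2,2=4] -> levels [3 2 4 2 3]
Step 3: flows [0->1,0->3,0=4,2->1,2->4] -> levels [1 4 2 3 4]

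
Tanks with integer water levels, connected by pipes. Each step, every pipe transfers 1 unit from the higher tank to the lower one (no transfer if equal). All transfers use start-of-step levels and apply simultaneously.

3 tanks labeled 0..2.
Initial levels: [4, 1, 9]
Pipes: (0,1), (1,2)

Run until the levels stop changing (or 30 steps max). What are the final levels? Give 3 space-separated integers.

Answer: 4 6 4

Derivation:
Step 1: flows [0->1,2->1] -> levels [3 3 8]
Step 2: flows [0=1,2->1] -> levels [3 4 7]
Step 3: flows [1->0,2->1] -> levels [4 4 6]
Step 4: flows [0=1,2->1] -> levels [4 5 5]
Step 5: flows [1->0,1=2] -> levels [5 4 5]
Step 6: flows [0->1,2->1] -> levels [4 6 4]
Step 7: flows [1->0,1->2] -> levels [5 4 5]
  -> period-2 cycle: step 7 state = step 5 state; never stabilizes
  -> state at step 30: (30-5) mod 2 = 1, same as step 6 -> [4 6 4]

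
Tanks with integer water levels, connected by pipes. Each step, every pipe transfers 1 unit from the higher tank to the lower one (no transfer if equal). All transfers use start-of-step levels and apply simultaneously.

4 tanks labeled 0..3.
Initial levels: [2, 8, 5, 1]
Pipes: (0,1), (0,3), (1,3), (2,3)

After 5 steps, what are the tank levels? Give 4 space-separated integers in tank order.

Answer: 4 4 4 4

Derivation:
Step 1: flows [1->0,0->3,1->3,2->3] -> levels [2 6 4 4]
Step 2: flows [1->0,3->0,1->3,2=3] -> levels [4 4 4 4]
Step 3: flows [0=1,0=3,1=3,2=3] -> levels [4 4 4 4]
  -> stable; steps 4..5 unchanged -> [4 4 4 4]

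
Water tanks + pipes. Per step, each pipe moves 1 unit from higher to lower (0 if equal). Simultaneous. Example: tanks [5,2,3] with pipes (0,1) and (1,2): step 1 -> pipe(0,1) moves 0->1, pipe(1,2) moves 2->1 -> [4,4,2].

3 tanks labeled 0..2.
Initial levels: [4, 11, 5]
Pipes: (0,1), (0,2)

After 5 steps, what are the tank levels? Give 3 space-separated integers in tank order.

Step 1: flows [1->0,2->0] -> levels [6 10 4]
Step 2: flows [1->0,0->2] -> levels [6 9 5]
Step 3: flows [1->0,0->2] -> levels [6 8 6]
Step 4: flows [1->0,0=2] -> levels [7 7 6]
Step 5: flows [0=1,0->2] -> levels [6 7 7]

Answer: 6 7 7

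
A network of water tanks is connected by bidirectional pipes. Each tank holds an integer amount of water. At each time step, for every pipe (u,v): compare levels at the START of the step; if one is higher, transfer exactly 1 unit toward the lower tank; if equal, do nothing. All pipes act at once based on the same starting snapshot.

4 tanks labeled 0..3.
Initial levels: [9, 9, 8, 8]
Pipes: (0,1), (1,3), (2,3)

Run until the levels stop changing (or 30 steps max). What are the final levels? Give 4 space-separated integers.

Step 1: flows [0=1,1->3,2=3] -> levels [9 8 8 9]
Step 2: flows [0->1,3->1,3->2] -> levels [8 10 9 7]
Step 3: flows [1->0,1->3,2->3] -> levels [9 8 8 9]
  -> period-2 cycle: step 3 state = step 1 state; never stabilizes
  -> state at step 30: (30-1) mod 2 = 1, same as step 2 -> [8 10 9 7]

Answer: 8 10 9 7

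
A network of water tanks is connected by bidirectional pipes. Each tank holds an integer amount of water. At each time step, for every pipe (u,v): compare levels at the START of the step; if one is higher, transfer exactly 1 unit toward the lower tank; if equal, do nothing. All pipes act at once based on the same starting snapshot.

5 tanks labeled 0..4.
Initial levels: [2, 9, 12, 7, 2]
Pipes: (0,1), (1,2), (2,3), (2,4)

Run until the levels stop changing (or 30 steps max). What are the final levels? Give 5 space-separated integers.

Answer: 6 7 5 7 7

Derivation:
Step 1: flows [1->0,2->1,2->3,2->4] -> levels [3 9 9 8 3]
Step 2: flows [1->0,1=2,2->3,2->4] -> levels [4 8 7 9 4]
Step 3: flows [1->0,1->2,3->2,2->4] -> levels [5 6 8 8 5]
Step 4: flows [1->0,2->1,2=3,2->4] -> levels [6 6 6 8 6]
Step 5: flows [0=1,1=2,3->2,2=4] -> levels [6 6 7 7 6]
Step 6: flows [0=1,2->1,2=3,2->4] -> levels [6 7 5 7 7]
Step 7: flows [1->0,1->2,3->2,4->2] -> levels [7 5 8 6 6]
Step 8: flows [0->1,2->1,2->3,2->4] -> levels [6 7 5 7 7]
  -> period-2 cycle: step 8 state = step 6 state; never stabilizes
  -> state at step 30: (30-6) mod 2 = 0, same as step 6 -> [6 7 5 7 7]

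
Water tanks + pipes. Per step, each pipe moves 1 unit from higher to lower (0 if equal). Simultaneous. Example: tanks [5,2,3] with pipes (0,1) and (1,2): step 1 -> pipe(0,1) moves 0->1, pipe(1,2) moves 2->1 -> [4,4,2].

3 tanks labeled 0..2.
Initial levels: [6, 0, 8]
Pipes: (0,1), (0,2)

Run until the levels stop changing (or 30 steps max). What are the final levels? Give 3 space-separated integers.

Step 1: flows [0->1,2->0] -> levels [6 1 7]
Step 2: flows [0->1,2->0] -> levels [6 2 6]
Step 3: flows [0->1,0=2] -> levels [5 3 6]
Step 4: flows [0->1,2->0] -> levels [5 4 5]
Step 5: flows [0->1,0=2] -> levels [4 5 5]
Step 6: flows [1->0,2->0] -> levels [6 4 4]
Step 7: flows [0->1,0->2] -> levels [4 5 5]
  -> period-2 cycle: step 7 state = step 5 state; never stabilizes
  -> state at step 30: (30-5) mod 2 = 1, same as step 6 -> [6 4 4]

Answer: 6 4 4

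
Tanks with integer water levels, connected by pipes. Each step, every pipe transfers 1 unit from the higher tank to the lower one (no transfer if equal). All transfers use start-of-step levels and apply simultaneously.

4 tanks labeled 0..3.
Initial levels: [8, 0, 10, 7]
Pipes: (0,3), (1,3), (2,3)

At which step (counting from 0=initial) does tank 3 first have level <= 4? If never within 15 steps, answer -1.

Answer: 7

Derivation:
Step 1: flows [0->3,3->1,2->3] -> levels [7 1 9 8]
Step 2: flows [3->0,3->1,2->3] -> levels [8 2 8 7]
Step 3: flows [0->3,3->1,2->3] -> levels [7 3 7 8]
Step 4: flows [3->0,3->1,3->2] -> levels [8 4 8 5]
Step 5: flows [0->3,3->1,2->3] -> levels [7 5 7 6]
Step 6: flows [0->3,3->1,2->3] -> levels [6 6 6 7]
Step 7: flows [3->0,3->1,3->2] -> levels [7 7 7 4]
Tank 3 first reaches <=4 at step 7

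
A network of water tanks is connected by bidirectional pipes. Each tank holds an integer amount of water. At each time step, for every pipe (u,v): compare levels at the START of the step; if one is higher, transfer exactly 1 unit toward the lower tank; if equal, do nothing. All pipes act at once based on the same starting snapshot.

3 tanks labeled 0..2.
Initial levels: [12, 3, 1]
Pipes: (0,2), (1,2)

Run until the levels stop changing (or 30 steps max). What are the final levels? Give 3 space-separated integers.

Step 1: flows [0->2,1->2] -> levels [11 2 3]
Step 2: flows [0->2,2->1] -> levels [10 3 3]
Step 3: flows [0->2,1=2] -> levels [9 3 4]
Step 4: flows [0->2,2->1] -> levels [8 4 4]
Step 5: flows [0->2,1=2] -> levels [7 4 5]
Step 6: flows [0->2,2->1] -> levels [6 5 5]
Step 7: flows [0->2,1=2] -> levels [5 5 6]
Step 8: flows [2->0,2->1] -> levels [6 6 4]
Step 9: flows [0->2,1->2] -> levels [5 5 6]
  -> period-2 cycle: step 9 state = step 7 state; never stabilizes
  -> state at step 30: (30-7) mod 2 = 1, same as step 8 -> [6 6 4]

Answer: 6 6 4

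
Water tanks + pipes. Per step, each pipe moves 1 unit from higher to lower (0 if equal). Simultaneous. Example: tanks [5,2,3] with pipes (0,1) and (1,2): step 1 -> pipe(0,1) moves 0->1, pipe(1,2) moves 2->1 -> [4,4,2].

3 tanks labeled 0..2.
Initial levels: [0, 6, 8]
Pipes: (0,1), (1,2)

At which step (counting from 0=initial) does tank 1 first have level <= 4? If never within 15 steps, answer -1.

Answer: 5

Derivation:
Step 1: flows [1->0,2->1] -> levels [1 6 7]
Step 2: flows [1->0,2->1] -> levels [2 6 6]
Step 3: flows [1->0,1=2] -> levels [3 5 6]
Step 4: flows [1->0,2->1] -> levels [4 5 5]
Step 5: flows [1->0,1=2] -> levels [5 4 5]
Tank 1 first reaches <=4 at step 5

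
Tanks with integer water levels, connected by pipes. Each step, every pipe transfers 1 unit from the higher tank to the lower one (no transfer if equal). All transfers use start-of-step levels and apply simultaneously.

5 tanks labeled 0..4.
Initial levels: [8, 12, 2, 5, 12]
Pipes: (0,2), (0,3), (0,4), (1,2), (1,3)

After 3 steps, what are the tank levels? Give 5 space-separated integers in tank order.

Answer: 8 7 8 7 9

Derivation:
Step 1: flows [0->2,0->3,4->0,1->2,1->3] -> levels [7 10 4 7 11]
Step 2: flows [0->2,0=3,4->0,1->2,1->3] -> levels [7 8 6 8 10]
Step 3: flows [0->2,3->0,4->0,1->2,1=3] -> levels [8 7 8 7 9]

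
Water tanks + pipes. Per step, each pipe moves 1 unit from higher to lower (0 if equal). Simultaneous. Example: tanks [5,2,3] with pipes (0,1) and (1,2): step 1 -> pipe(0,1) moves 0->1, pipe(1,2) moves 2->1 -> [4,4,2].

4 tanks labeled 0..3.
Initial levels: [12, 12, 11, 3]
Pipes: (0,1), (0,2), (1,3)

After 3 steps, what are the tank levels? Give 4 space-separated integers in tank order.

Answer: 10 10 12 6

Derivation:
Step 1: flows [0=1,0->2,1->3] -> levels [11 11 12 4]
Step 2: flows [0=1,2->0,1->3] -> levels [12 10 11 5]
Step 3: flows [0->1,0->2,1->3] -> levels [10 10 12 6]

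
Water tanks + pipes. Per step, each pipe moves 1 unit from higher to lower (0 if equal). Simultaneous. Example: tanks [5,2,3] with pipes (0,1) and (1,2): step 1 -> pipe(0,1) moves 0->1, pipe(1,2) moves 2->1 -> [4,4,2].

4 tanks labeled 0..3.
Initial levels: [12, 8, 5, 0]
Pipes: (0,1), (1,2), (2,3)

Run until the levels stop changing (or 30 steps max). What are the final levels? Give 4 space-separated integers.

Step 1: flows [0->1,1->2,2->3] -> levels [11 8 5 1]
Step 2: flows [0->1,1->2,2->3] -> levels [10 8 5 2]
Step 3: flows [0->1,1->2,2->3] -> levels [9 8 5 3]
Step 4: flows [0->1,1->2,2->3] -> levels [8 8 5 4]
Step 5: flows [0=1,1->2,2->3] -> levels [8 7 5 5]
Step 6: flows [0->1,1->2,2=3] -> levels [7 7 6 5]
Step 7: flows [0=1,1->2,2->3] -> levels [7 6 6 6]
Step 8: flows [0->1,1=2,2=3] -> levels [6 7 6 6]
Step 9: flows [1->0,1->2,2=3] -> levels [7 5 7 6]
Step 10: flows [0->1,2->1,2->3] -> levels [6 7 5 7]
Step 11: flows [1->0,1->2,3->2] -> levels [7 5 7 6]
  -> period-2 cycle: step 11 state = step 9 state; never stabilizes
  -> state at step 30: (30-9) mod 2 = 1, same as step 10 -> [6 7 5 7]

Answer: 6 7 5 7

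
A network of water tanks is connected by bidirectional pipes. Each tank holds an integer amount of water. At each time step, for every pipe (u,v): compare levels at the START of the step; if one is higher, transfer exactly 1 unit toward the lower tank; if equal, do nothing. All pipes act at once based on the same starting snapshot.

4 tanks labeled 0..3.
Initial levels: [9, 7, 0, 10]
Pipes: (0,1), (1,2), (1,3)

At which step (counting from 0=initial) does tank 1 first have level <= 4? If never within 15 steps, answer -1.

Answer: -1

Derivation:
Step 1: flows [0->1,1->2,3->1] -> levels [8 8 1 9]
Step 2: flows [0=1,1->2,3->1] -> levels [8 8 2 8]
Step 3: flows [0=1,1->2,1=3] -> levels [8 7 3 8]
Step 4: flows [0->1,1->2,3->1] -> levels [7 8 4 7]
Step 5: flows [1->0,1->2,1->3] -> levels [8 5 5 8]
Step 6: flows [0->1,1=2,3->1] -> levels [7 7 5 7]
Step 7: flows [0=1,1->2,1=3] -> levels [7 6 6 7]
Step 8: flows [0->1,1=2,3->1] -> levels [6 8 6 6]
Step 9: flows [1->0,1->2,1->3] -> levels [7 5 7 7]
Step 10: flows [0->1,2->1,3->1] -> levels [6 8 6 6]
  -> period-2 cycle (repeats step 8); tank 1 never drops to <=4
Tank 1 never reaches <=4 within 15 steps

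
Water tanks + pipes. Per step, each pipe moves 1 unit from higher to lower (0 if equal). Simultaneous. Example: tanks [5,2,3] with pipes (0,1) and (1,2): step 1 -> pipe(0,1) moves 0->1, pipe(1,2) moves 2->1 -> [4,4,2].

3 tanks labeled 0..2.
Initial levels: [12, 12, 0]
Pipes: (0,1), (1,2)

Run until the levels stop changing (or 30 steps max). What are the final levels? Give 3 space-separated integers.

Step 1: flows [0=1,1->2] -> levels [12 11 1]
Step 2: flows [0->1,1->2] -> levels [11 11 2]
Step 3: flows [0=1,1->2] -> levels [11 10 3]
Step 4: flows [0->1,1->2] -> levels [10 10 4]
Step 5: flows [0=1,1->2] -> levels [10 9 5]
Step 6: flows [0->1,1->2] -> levels [9 9 6]
Step 7: flows [0=1,1->2] -> levels [9 8 7]
Step 8: flows [0->1,1->2] -> levels [8 8 8]
Step 9: flows [0=1,1=2] -> levels [8 8 8]
  -> stable (no change)

Answer: 8 8 8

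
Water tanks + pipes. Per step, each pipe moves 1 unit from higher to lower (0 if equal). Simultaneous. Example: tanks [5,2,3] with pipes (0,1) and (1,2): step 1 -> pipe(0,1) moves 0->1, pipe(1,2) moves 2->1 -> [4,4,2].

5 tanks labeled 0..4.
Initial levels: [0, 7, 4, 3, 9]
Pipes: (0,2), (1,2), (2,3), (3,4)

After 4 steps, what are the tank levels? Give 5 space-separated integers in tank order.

Step 1: flows [2->0,1->2,2->3,4->3] -> levels [1 6 3 5 8]
Step 2: flows [2->0,1->2,3->2,4->3] -> levels [2 5 4 5 7]
Step 3: flows [2->0,1->2,3->2,4->3] -> levels [3 4 5 5 6]
Step 4: flows [2->0,2->1,2=3,4->3] -> levels [4 5 3 6 5]

Answer: 4 5 3 6 5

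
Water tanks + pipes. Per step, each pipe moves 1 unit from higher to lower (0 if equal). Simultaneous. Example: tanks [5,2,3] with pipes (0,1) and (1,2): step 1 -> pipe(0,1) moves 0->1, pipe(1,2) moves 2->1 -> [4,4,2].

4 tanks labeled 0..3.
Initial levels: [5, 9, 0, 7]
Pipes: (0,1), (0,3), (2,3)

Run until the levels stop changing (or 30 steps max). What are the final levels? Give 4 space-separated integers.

Answer: 6 5 6 4

Derivation:
Step 1: flows [1->0,3->0,3->2] -> levels [7 8 1 5]
Step 2: flows [1->0,0->3,3->2] -> levels [7 7 2 5]
Step 3: flows [0=1,0->3,3->2] -> levels [6 7 3 5]
Step 4: flows [1->0,0->3,3->2] -> levels [6 6 4 5]
Step 5: flows [0=1,0->3,3->2] -> levels [5 6 5 5]
Step 6: flows [1->0,0=3,2=3] -> levels [6 5 5 5]
Step 7: flows [0->1,0->3,2=3] -> levels [4 6 5 6]
Step 8: flows [1->0,3->0,3->2] -> levels [6 5 6 4]
Step 9: flows [0->1,0->3,2->3] -> levels [4 6 5 6]
  -> period-2 cycle: step 9 state = step 7 state; never stabilizes
  -> state at step 30: (30-7) mod 2 = 1, same as step 8 -> [6 5 6 4]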